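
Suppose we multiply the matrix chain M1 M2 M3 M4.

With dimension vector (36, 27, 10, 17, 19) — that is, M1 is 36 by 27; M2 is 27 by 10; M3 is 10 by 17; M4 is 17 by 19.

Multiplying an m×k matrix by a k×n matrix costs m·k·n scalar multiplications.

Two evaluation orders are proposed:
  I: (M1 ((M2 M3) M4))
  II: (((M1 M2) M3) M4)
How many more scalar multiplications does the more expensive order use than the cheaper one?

Order I = (M1 ((M2 M3) M4)): (M2 M3): 27×10 by 10×17 → 27×17, cost 27·10·17 = 4590; ((M2 M3) M4): 27×17 by 17×19 → 27×19, cost 27·17·19 = 8721; cumulative 13311; (M1 ((M2 M3) M4)): 36×27 by 27×19 → 36×19, cost 36·27·19 = 18468; cumulative 31779. Total 31779.
Order II = (((M1 M2) M3) M4): (M1 M2): 36×27 by 27×10 → 36×10, cost 36·27·10 = 9720; ((M1 M2) M3): 36×10 by 10×17 → 36×17, cost 36·10·17 = 6120; cumulative 15840; (((M1 M2) M3) M4): 36×17 by 17×19 → 36×19, cost 36·17·19 = 11628; cumulative 27468. Total 27468.
Difference: |31779 − 27468| = 4311.

4311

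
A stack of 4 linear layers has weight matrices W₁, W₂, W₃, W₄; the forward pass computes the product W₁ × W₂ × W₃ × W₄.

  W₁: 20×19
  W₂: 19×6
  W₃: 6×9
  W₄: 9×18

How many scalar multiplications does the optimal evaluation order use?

Adjacent pairs: W₁W₂ = 20·19·6 = 2280; W₂W₃ = 19·6·9 = 1026; W₃W₄ = 6·9·18 = 972.
Length 3: W₁..W₃: k=1: 0+1026+20·19·9=4446; k=2: 2280+0+20·6·9=3360 → min 3360 | W₂..W₄: k=2: 0+972+19·6·18=3024; k=3: 1026+0+19·9·18=4104 → min 3024.
Length 4: W₁..W₄: k=1: 0+3024+20·19·18=9864; k=2: 2280+972+20·6·18=5412; k=3: 3360+0+20·9·18=6600 → min 5412.
Optimal order: ((W₁ × W₂) × (W₃ × W₄)) with cost 5412.

5412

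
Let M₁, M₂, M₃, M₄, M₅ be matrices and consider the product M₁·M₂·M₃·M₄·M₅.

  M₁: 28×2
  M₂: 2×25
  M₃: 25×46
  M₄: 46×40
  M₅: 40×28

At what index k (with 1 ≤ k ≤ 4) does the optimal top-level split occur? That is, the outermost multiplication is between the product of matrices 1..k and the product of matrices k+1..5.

Adjacent pairs: M₁M₂ = 28·2·25 = 1400; M₂M₃ = 2·25·46 = 2300; M₃M₄ = 25·46·40 = 46000; M₄M₅ = 46·40·28 = 51520.
Length 3: M₁..M₃: k=1: 0+2300+28·2·46=4876; k=2: 1400+0+28·25·46=33600 → min 4876 | M₂..M₄: k=2: 0+46000+2·25·40=48000; k=3: 2300+0+2·46·40=5980 → min 5980 | M₃..M₅: k=3: 0+51520+25·46·28=83720; k=4: 46000+0+25·40·28=74000 → min 74000.
Length 4: M₁..M₄: k=1: 0+5980+28·2·40=8220; k=2: 1400+46000+28·25·40=75400; k=3: 4876+0+28·46·40=56396 → min 8220 | M₂..M₅: k=2: 0+74000+2·25·28=75400; k=3: 2300+51520+2·46·28=56396; k=4: 5980+0+2·40·28=8220 → min 8220.
Top-level splits: k=1: (M₁..M₁)·(M₂..M₅) → 0+8220+28·2·28 = 9788; k=2: (M₁..M₂)·(M₃..M₅) → 1400+74000+28·25·28 = 95000; k=3: (M₁..M₃)·(M₄..M₅) → 4876+51520+28·46·28 = 92460; k=4: (M₁..M₄)·(M₅..M₅) → 8220+0+28·40·28 = 39580.
Best split is after M₁, i.e. k = 1.

1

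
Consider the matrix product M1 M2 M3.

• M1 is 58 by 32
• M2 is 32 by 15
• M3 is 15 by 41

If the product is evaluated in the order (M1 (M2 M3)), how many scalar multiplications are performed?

(M2 M3): 32×15 by 15×41 → 32×41, cost 32·15·41 = 19680
(M1 (M2 M3)): 58×32 by 32×41 → 58×41, cost 58·32·41 = 76096; cumulative 95776
Total: 95776 scalar multiplications.

95776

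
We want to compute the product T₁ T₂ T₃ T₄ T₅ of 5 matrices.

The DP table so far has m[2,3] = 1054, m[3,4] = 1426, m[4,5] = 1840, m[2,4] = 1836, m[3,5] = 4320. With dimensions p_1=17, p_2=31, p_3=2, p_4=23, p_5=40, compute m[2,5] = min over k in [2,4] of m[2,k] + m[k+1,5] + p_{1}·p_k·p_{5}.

m[2,5] = min over k∈[2,4] of m[2,k]+m[k+1,5]+p_{1}·p_k·p_{5}.
k=2: 0 + 4320 + 17·31·40 = 25400; k=3: 1054 + 1840 + 17·2·40 = 4254; k=4: 1836 + 0 + 17·23·40 = 17476.
Minimum: 4254 at k=3.

4254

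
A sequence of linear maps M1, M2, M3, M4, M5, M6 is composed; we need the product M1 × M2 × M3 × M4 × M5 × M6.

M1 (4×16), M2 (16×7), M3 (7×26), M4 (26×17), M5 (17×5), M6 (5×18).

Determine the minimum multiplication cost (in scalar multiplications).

Adjacent pairs: M1M2 = 4·16·7 = 448; M2M3 = 16·7·26 = 2912; M3M4 = 7·26·17 = 3094; M4M5 = 26·17·5 = 2210; M5M6 = 17·5·18 = 1530.
Length 3: M1..M3: k=1: 0+2912+4·16·26=4576; k=2: 448+0+4·7·26=1176 → min 1176 | M2..M4: k=2: 0+3094+16·7·17=4998; k=3: 2912+0+16·26·17=9984 → min 4998 | M3..M5: k=3: 0+2210+7·26·5=3120; k=4: 3094+0+7·17·5=3689 → min 3120 | M4..M6: k=4: 0+1530+26·17·18=9486; k=5: 2210+0+26·5·18=4550 → min 4550.
Length 4: M1..M4: k=1: 0+4998+4·16·17=6086; k=2: 448+3094+4·7·17=4018; k=3: 1176+0+4·26·17=2944 → min 2944 | M2..M5: k=2: 0+3120+16·7·5=3680; k=3: 2912+2210+16·26·5=7202; k=4: 4998+0+16·17·5=6358 → min 3680 | M3..M6: k=3: 0+4550+7·26·18=7826; k=4: 3094+1530+7·17·18=6766; k=5: 3120+0+7·5·18=3750 → min 3750.
Length 5: M1..M5: k=1: 0+3680+4·16·5=4000; k=2: 448+3120+4·7·5=3708; k=3: 1176+2210+4·26·5=3906; k=4: 2944+0+4·17·5=3284 → min 3284 | M2..M6: k=2: 0+3750+16·7·18=5766; k=3: 2912+4550+16·26·18=14950; k=4: 4998+1530+16·17·18=11424; k=5: 3680+0+16·5·18=5120 → min 5120.
Length 6: M1..M6: k=1: 0+5120+4·16·18=6272; k=2: 448+3750+4·7·18=4702; k=3: 1176+4550+4·26·18=7598; k=4: 2944+1530+4·17·18=5698; k=5: 3284+0+4·5·18=3644 → min 3644.
Optimal order: (((((M1 × M2) × M3) × M4) × M5) × M6) with cost 3644.

3644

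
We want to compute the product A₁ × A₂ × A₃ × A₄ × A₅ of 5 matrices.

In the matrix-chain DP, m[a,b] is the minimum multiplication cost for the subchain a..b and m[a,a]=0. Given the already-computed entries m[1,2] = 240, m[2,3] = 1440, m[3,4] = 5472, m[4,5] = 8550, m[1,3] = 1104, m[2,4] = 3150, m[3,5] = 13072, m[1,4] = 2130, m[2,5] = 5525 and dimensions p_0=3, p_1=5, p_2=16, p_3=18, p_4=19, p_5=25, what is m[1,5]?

3555

m[1,5] = min over k∈[1,4] of m[1,k]+m[k+1,5]+p_{0}·p_k·p_{5}.
k=1: 0 + 5525 + 3·5·25 = 5900; k=2: 240 + 13072 + 3·16·25 = 14512; k=3: 1104 + 8550 + 3·18·25 = 11004; k=4: 2130 + 0 + 3·19·25 = 3555.
Minimum: 3555 at k=4.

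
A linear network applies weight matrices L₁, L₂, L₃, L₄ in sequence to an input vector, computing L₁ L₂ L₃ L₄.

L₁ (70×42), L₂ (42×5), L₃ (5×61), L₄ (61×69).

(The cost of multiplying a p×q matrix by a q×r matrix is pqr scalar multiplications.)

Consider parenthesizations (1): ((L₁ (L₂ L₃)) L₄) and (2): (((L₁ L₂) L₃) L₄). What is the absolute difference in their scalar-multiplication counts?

Order (1) = ((L₁ (L₂ L₃)) L₄): (L₂ L₃): 42×5 by 5×61 → 42×61, cost 42·5·61 = 12810; (L₁ (L₂ L₃)): 70×42 by 42×61 → 70×61, cost 70·42·61 = 179340; cumulative 192150; ((L₁ (L₂ L₃)) L₄): 70×61 by 61×69 → 70×69, cost 70·61·69 = 294630; cumulative 486780. Total 486780.
Order (2) = (((L₁ L₂) L₃) L₄): (L₁ L₂): 70×42 by 42×5 → 70×5, cost 70·42·5 = 14700; ((L₁ L₂) L₃): 70×5 by 5×61 → 70×61, cost 70·5·61 = 21350; cumulative 36050; (((L₁ L₂) L₃) L₄): 70×61 by 61×69 → 70×69, cost 70·61·69 = 294630; cumulative 330680. Total 330680.
Difference: |486780 − 330680| = 156100.

156100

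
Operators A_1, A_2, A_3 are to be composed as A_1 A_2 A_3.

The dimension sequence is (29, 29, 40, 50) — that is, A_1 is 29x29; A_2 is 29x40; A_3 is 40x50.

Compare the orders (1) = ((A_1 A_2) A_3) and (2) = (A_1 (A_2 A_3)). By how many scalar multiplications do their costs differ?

8410

Order (1) = ((A_1 A_2) A_3): (A_1 A_2): 29×29 by 29×40 → 29×40, cost 29·29·40 = 33640; ((A_1 A_2) A_3): 29×40 by 40×50 → 29×50, cost 29·40·50 = 58000; cumulative 91640. Total 91640.
Order (2) = (A_1 (A_2 A_3)): (A_2 A_3): 29×40 by 40×50 → 29×50, cost 29·40·50 = 58000; (A_1 (A_2 A_3)): 29×29 by 29×50 → 29×50, cost 29·29·50 = 42050; cumulative 100050. Total 100050.
Difference: |91640 − 100050| = 8410.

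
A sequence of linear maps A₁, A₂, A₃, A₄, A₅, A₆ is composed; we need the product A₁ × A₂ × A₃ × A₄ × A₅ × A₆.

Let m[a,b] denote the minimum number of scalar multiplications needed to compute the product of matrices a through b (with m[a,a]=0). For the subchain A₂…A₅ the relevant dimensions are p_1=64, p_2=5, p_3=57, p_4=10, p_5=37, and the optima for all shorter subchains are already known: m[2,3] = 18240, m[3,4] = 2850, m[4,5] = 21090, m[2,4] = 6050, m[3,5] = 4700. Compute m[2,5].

16540

m[2,5] = min over k∈[2,4] of m[2,k]+m[k+1,5]+p_{1}·p_k·p_{5}.
k=2: 0 + 4700 + 64·5·37 = 16540; k=3: 18240 + 21090 + 64·57·37 = 174306; k=4: 6050 + 0 + 64·10·37 = 29730.
Minimum: 16540 at k=2.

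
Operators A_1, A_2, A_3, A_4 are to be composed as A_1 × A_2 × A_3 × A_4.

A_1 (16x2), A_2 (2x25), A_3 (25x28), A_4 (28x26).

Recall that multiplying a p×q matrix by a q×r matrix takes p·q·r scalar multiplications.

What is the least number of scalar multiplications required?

Adjacent pairs: A_1A_2 = 16·2·25 = 800; A_2A_3 = 2·25·28 = 1400; A_3A_4 = 25·28·26 = 18200.
Length 3: A_1..A_3: k=1: 0+1400+16·2·28=2296; k=2: 800+0+16·25·28=12000 → min 2296 | A_2..A_4: k=2: 0+18200+2·25·26=19500; k=3: 1400+0+2·28·26=2856 → min 2856.
Length 4: A_1..A_4: k=1: 0+2856+16·2·26=3688; k=2: 800+18200+16·25·26=29400; k=3: 2296+0+16·28·26=13944 → min 3688.
Optimal order: (A_1 × ((A_2 × A_3) × A_4)) with cost 3688.

3688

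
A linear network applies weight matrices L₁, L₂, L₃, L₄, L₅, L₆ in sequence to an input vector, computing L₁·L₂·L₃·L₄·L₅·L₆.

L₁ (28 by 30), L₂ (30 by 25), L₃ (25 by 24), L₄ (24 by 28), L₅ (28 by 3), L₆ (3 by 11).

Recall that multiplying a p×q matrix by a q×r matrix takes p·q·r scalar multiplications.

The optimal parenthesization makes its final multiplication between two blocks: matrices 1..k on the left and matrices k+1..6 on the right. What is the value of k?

5

Adjacent pairs: L₁L₂ = 28·30·25 = 21000; L₂L₃ = 30·25·24 = 18000; L₃L₄ = 25·24·28 = 16800; L₄L₅ = 24·28·3 = 2016; L₅L₆ = 28·3·11 = 924.
Length 3: L₁..L₃: k=1: 0+18000+28·30·24=38160; k=2: 21000+0+28·25·24=37800 → min 37800 | L₂..L₄: k=2: 0+16800+30·25·28=37800; k=3: 18000+0+30·24·28=38160 → min 37800 | L₃..L₅: k=3: 0+2016+25·24·3=3816; k=4: 16800+0+25·28·3=18900 → min 3816 | L₄..L₆: k=4: 0+924+24·28·11=8316; k=5: 2016+0+24·3·11=2808 → min 2808.
Length 4: L₁..L₄: k=1: 0+37800+28·30·28=61320; k=2: 21000+16800+28·25·28=57400; k=3: 37800+0+28·24·28=56616 → min 56616 | L₂..L₅: k=2: 0+3816+30·25·3=6066; k=3: 18000+2016+30·24·3=22176; k=4: 37800+0+30·28·3=40320 → min 6066 | L₃..L₆: k=3: 0+2808+25·24·11=9408; k=4: 16800+924+25·28·11=25424; k=5: 3816+0+25·3·11=4641 → min 4641.
Length 5: L₁..L₅: k=1: 0+6066+28·30·3=8586; k=2: 21000+3816+28·25·3=26916; k=3: 37800+2016+28·24·3=41832; k=4: 56616+0+28·28·3=58968 → min 8586 | L₂..L₆: k=2: 0+4641+30·25·11=12891; k=3: 18000+2808+30·24·11=28728; k=4: 37800+924+30·28·11=47964; k=5: 6066+0+30·3·11=7056 → min 7056.
Top-level splits: k=1: (L₁..L₁)·(L₂..L₆) → 0+7056+28·30·11 = 16296; k=2: (L₁..L₂)·(L₃..L₆) → 21000+4641+28·25·11 = 33341; k=3: (L₁..L₃)·(L₄..L₆) → 37800+2808+28·24·11 = 48000; k=4: (L₁..L₄)·(L₅..L₆) → 56616+924+28·28·11 = 66164; k=5: (L₁..L₅)·(L₆..L₆) → 8586+0+28·3·11 = 9510.
Best split is after L₅, i.e. k = 5.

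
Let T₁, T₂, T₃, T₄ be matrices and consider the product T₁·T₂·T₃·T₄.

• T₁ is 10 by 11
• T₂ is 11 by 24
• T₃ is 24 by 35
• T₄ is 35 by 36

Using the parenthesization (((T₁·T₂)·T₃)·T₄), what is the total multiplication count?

23640

(T₁·T₂): 10×11 by 11×24 → 10×24, cost 10·11·24 = 2640
((T₁·T₂)·T₃): 10×24 by 24×35 → 10×35, cost 10·24·35 = 8400; cumulative 11040
(((T₁·T₂)·T₃)·T₄): 10×35 by 35×36 → 10×36, cost 10·35·36 = 12600; cumulative 23640
Total: 23640 scalar multiplications.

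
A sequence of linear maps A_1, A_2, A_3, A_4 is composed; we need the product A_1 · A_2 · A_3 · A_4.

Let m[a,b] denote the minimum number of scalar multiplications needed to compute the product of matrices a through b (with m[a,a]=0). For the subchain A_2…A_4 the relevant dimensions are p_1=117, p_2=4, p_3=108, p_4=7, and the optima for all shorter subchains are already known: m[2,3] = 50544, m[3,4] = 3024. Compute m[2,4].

6300

m[2,4] = min over k∈[2,3] of m[2,k]+m[k+1,4]+p_{1}·p_k·p_{4}.
k=2: 0 + 3024 + 117·4·7 = 6300; k=3: 50544 + 0 + 117·108·7 = 138996.
Minimum: 6300 at k=2.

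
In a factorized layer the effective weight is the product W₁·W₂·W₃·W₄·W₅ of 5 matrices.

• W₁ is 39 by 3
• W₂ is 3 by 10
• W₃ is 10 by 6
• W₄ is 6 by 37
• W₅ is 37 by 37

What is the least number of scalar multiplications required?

Adjacent pairs: W₁W₂ = 39·3·10 = 1170; W₂W₃ = 3·10·6 = 180; W₃W₄ = 10·6·37 = 2220; W₄W₅ = 6·37·37 = 8214.
Length 3: W₁..W₃: k=1: 0+180+39·3·6=882; k=2: 1170+0+39·10·6=3510 → min 882 | W₂..W₄: k=2: 0+2220+3·10·37=3330; k=3: 180+0+3·6·37=846 → min 846 | W₃..W₅: k=3: 0+8214+10·6·37=10434; k=4: 2220+0+10·37·37=15910 → min 10434.
Length 4: W₁..W₄: k=1: 0+846+39·3·37=5175; k=2: 1170+2220+39·10·37=17820; k=3: 882+0+39·6·37=9540 → min 5175 | W₂..W₅: k=2: 0+10434+3·10·37=11544; k=3: 180+8214+3·6·37=9060; k=4: 846+0+3·37·37=4953 → min 4953.
Length 5: W₁..W₅: k=1: 0+4953+39·3·37=9282; k=2: 1170+10434+39·10·37=26034; k=3: 882+8214+39·6·37=17754; k=4: 5175+0+39·37·37=58566 → min 9282.
Optimal order: (W₁·(((W₂·W₃)·W₄)·W₅)) with cost 9282.

9282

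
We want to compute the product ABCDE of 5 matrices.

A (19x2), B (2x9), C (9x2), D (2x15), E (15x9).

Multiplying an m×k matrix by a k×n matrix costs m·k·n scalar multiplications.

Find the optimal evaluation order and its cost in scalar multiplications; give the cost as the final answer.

Adjacent pairs: AB = 19·2·9 = 342; BC = 2·9·2 = 36; CD = 9·2·15 = 270; DE = 2·15·9 = 270.
Length 3: A..C: k=1: 0+36+19·2·2=112; k=2: 342+0+19·9·2=684 → min 112 | B..D: k=2: 0+270+2·9·15=540; k=3: 36+0+2·2·15=96 → min 96 | C..E: k=3: 0+270+9·2·9=432; k=4: 270+0+9·15·9=1485 → min 432.
Length 4: A..D: k=1: 0+96+19·2·15=666; k=2: 342+270+19·9·15=3177; k=3: 112+0+19·2·15=682 → min 666 | B..E: k=2: 0+432+2·9·9=594; k=3: 36+270+2·2·9=342; k=4: 96+0+2·15·9=366 → min 342.
Length 5: A..E: k=1: 0+342+19·2·9=684; k=2: 342+432+19·9·9=2313; k=3: 112+270+19·2·9=724; k=4: 666+0+19·15·9=3231 → min 684.
Optimal parenthesization: (A((BC)(DE))) with cost 684.

684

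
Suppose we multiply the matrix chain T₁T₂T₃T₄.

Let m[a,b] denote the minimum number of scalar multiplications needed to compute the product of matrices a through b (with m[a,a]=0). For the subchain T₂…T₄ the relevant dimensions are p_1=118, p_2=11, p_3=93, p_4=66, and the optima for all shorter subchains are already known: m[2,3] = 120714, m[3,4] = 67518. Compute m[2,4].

153186

m[2,4] = min over k∈[2,3] of m[2,k]+m[k+1,4]+p_{1}·p_k·p_{4}.
k=2: 0 + 67518 + 118·11·66 = 153186; k=3: 120714 + 0 + 118·93·66 = 844998.
Minimum: 153186 at k=2.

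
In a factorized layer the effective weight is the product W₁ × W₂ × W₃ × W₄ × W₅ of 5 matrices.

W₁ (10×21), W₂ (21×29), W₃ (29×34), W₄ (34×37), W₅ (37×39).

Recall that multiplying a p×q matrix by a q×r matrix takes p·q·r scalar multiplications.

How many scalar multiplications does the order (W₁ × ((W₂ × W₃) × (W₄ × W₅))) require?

(W₂ × W₃): 21×29 by 29×34 → 21×34, cost 21·29·34 = 20706
(W₄ × W₅): 34×37 by 37×39 → 34×39, cost 34·37·39 = 49062
((W₂ × W₃) × (W₄ × W₅)): 21×34 by 34×39 → 21×39, cost 21·34·39 = 27846; cumulative 97614
(W₁ × ((W₂ × W₃) × (W₄ × W₅))): 10×21 by 21×39 → 10×39, cost 10·21·39 = 8190; cumulative 105804
Total: 105804 scalar multiplications.

105804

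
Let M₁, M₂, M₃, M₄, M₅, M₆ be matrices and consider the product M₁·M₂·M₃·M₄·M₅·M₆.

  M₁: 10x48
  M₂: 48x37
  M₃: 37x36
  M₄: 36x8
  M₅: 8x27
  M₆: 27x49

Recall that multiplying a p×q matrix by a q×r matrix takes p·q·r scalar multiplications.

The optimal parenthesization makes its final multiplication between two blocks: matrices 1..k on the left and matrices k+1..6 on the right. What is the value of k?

Adjacent pairs: M₁M₂ = 10·48·37 = 17760; M₂M₃ = 48·37·36 = 63936; M₃M₄ = 37·36·8 = 10656; M₄M₅ = 36·8·27 = 7776; M₅M₆ = 8·27·49 = 10584.
Length 3: M₁..M₃: k=1: 0+63936+10·48·36=81216; k=2: 17760+0+10·37·36=31080 → min 31080 | M₂..M₄: k=2: 0+10656+48·37·8=24864; k=3: 63936+0+48·36·8=77760 → min 24864 | M₃..M₅: k=3: 0+7776+37·36·27=43740; k=4: 10656+0+37·8·27=18648 → min 18648 | M₄..M₆: k=4: 0+10584+36·8·49=24696; k=5: 7776+0+36·27·49=55404 → min 24696.
Length 4: M₁..M₄: k=1: 0+24864+10·48·8=28704; k=2: 17760+10656+10·37·8=31376; k=3: 31080+0+10·36·8=33960 → min 28704 | M₂..M₅: k=2: 0+18648+48·37·27=66600; k=3: 63936+7776+48·36·27=118368; k=4: 24864+0+48·8·27=35232 → min 35232 | M₃..M₆: k=3: 0+24696+37·36·49=89964; k=4: 10656+10584+37·8·49=35744; k=5: 18648+0+37·27·49=67599 → min 35744.
Length 5: M₁..M₅: k=1: 0+35232+10·48·27=48192; k=2: 17760+18648+10·37·27=46398; k=3: 31080+7776+10·36·27=48576; k=4: 28704+0+10·8·27=30864 → min 30864 | M₂..M₆: k=2: 0+35744+48·37·49=122768; k=3: 63936+24696+48·36·49=173304; k=4: 24864+10584+48·8·49=54264; k=5: 35232+0+48·27·49=98736 → min 54264.
Top-level splits: k=1: (M₁..M₁)·(M₂..M₆) → 0+54264+10·48·49 = 77784; k=2: (M₁..M₂)·(M₃..M₆) → 17760+35744+10·37·49 = 71634; k=3: (M₁..M₃)·(M₄..M₆) → 31080+24696+10·36·49 = 73416; k=4: (M₁..M₄)·(M₅..M₆) → 28704+10584+10·8·49 = 43208; k=5: (M₁..M₅)·(M₆..M₆) → 30864+0+10·27·49 = 44094.
Best split is after M₄, i.e. k = 4.

4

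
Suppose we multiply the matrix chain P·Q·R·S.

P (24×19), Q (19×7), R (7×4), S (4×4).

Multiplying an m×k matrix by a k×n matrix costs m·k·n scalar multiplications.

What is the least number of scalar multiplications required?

Adjacent pairs: PQ = 24·19·7 = 3192; QR = 19·7·4 = 532; RS = 7·4·4 = 112.
Length 3: P..R: k=1: 0+532+24·19·4=2356; k=2: 3192+0+24·7·4=3864 → min 2356 | Q..S: k=2: 0+112+19·7·4=644; k=3: 532+0+19·4·4=836 → min 644.
Length 4: P..S: k=1: 0+644+24·19·4=2468; k=2: 3192+112+24·7·4=3976; k=3: 2356+0+24·4·4=2740 → min 2468.
Optimal order: (P·(Q·(R·S))) with cost 2468.

2468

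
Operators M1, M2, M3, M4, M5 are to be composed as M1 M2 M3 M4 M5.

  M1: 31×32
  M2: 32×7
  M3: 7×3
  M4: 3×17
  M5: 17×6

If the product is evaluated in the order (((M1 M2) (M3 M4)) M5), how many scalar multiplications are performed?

(M1 M2): 31×32 by 32×7 → 31×7, cost 31·32·7 = 6944
(M3 M4): 7×3 by 3×17 → 7×17, cost 7·3·17 = 357
((M1 M2) (M3 M4)): 31×7 by 7×17 → 31×17, cost 31·7·17 = 3689; cumulative 10990
(((M1 M2) (M3 M4)) M5): 31×17 by 17×6 → 31×6, cost 31·17·6 = 3162; cumulative 14152
Total: 14152 scalar multiplications.

14152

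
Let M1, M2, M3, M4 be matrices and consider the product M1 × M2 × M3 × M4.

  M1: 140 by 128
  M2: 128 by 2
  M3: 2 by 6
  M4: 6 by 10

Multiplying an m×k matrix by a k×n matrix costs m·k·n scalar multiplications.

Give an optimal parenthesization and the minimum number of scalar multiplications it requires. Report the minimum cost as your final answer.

Adjacent pairs: M1M2 = 140·128·2 = 35840; M2M3 = 128·2·6 = 1536; M3M4 = 2·6·10 = 120.
Length 3: M1..M3: k=1: 0+1536+140·128·6=109056; k=2: 35840+0+140·2·6=37520 → min 37520 | M2..M4: k=2: 0+120+128·2·10=2680; k=3: 1536+0+128·6·10=9216 → min 2680.
Length 4: M1..M4: k=1: 0+2680+140·128·10=181880; k=2: 35840+120+140·2·10=38760; k=3: 37520+0+140·6·10=45920 → min 38760.
Optimal parenthesization: ((M1 × M2) × (M3 × M4)) with cost 38760.

38760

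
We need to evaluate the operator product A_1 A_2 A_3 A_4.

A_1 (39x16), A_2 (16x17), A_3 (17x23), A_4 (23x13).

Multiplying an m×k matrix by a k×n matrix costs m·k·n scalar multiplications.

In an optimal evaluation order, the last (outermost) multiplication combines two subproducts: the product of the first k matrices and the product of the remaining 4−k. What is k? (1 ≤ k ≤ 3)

1

Adjacent pairs: A_1A_2 = 39·16·17 = 10608; A_2A_3 = 16·17·23 = 6256; A_3A_4 = 17·23·13 = 5083.
Length 3: A_1..A_3: k=1: 0+6256+39·16·23=20608; k=2: 10608+0+39·17·23=25857 → min 20608 | A_2..A_4: k=2: 0+5083+16·17·13=8619; k=3: 6256+0+16·23·13=11040 → min 8619.
Top-level splits: k=1: (A_1..A_1)·(A_2..A_4) → 0+8619+39·16·13 = 16731; k=2: (A_1..A_2)·(A_3..A_4) → 10608+5083+39·17·13 = 24310; k=3: (A_1..A_3)·(A_4..A_4) → 20608+0+39·23·13 = 32269.
Best split is after A_1, i.e. k = 1.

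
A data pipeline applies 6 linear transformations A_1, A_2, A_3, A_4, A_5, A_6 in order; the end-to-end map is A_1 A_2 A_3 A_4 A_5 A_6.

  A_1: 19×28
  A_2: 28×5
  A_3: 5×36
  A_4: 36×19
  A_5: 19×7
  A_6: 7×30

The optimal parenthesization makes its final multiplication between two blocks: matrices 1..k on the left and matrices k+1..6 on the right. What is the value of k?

2

Adjacent pairs: A_1A_2 = 19·28·5 = 2660; A_2A_3 = 28·5·36 = 5040; A_3A_4 = 5·36·19 = 3420; A_4A_5 = 36·19·7 = 4788; A_5A_6 = 19·7·30 = 3990.
Length 3: A_1..A_3: k=1: 0+5040+19·28·36=24192; k=2: 2660+0+19·5·36=6080 → min 6080 | A_2..A_4: k=2: 0+3420+28·5·19=6080; k=3: 5040+0+28·36·19=24192 → min 6080 | A_3..A_5: k=3: 0+4788+5·36·7=6048; k=4: 3420+0+5·19·7=4085 → min 4085 | A_4..A_6: k=4: 0+3990+36·19·30=24510; k=5: 4788+0+36·7·30=12348 → min 12348.
Length 4: A_1..A_4: k=1: 0+6080+19·28·19=16188; k=2: 2660+3420+19·5·19=7885; k=3: 6080+0+19·36·19=19076 → min 7885 | A_2..A_5: k=2: 0+4085+28·5·7=5065; k=3: 5040+4788+28·36·7=16884; k=4: 6080+0+28·19·7=9804 → min 5065 | A_3..A_6: k=3: 0+12348+5·36·30=17748; k=4: 3420+3990+5·19·30=10260; k=5: 4085+0+5·7·30=5135 → min 5135.
Length 5: A_1..A_5: k=1: 0+5065+19·28·7=8789; k=2: 2660+4085+19·5·7=7410; k=3: 6080+4788+19·36·7=15656; k=4: 7885+0+19·19·7=10412 → min 7410 | A_2..A_6: k=2: 0+5135+28·5·30=9335; k=3: 5040+12348+28·36·30=47628; k=4: 6080+3990+28·19·30=26030; k=5: 5065+0+28·7·30=10945 → min 9335.
Top-level splits: k=1: (A_1..A_1)·(A_2..A_6) → 0+9335+19·28·30 = 25295; k=2: (A_1..A_2)·(A_3..A_6) → 2660+5135+19·5·30 = 10645; k=3: (A_1..A_3)·(A_4..A_6) → 6080+12348+19·36·30 = 38948; k=4: (A_1..A_4)·(A_5..A_6) → 7885+3990+19·19·30 = 22705; k=5: (A_1..A_5)·(A_6..A_6) → 7410+0+19·7·30 = 11400.
Best split is after A_2, i.e. k = 2.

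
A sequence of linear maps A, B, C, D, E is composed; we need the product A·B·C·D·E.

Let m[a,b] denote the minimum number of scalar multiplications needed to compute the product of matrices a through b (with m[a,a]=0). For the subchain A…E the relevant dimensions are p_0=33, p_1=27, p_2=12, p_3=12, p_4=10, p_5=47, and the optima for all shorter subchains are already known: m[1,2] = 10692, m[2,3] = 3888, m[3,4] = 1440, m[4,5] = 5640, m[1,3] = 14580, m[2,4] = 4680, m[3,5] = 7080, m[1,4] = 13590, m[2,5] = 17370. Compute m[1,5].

29100

m[1,5] = min over k∈[1,4] of m[1,k]+m[k+1,5]+p_{0}·p_k·p_{5}.
k=1: 0 + 17370 + 33·27·47 = 59247; k=2: 10692 + 7080 + 33·12·47 = 36384; k=3: 14580 + 5640 + 33·12·47 = 38832; k=4: 13590 + 0 + 33·10·47 = 29100.
Minimum: 29100 at k=4.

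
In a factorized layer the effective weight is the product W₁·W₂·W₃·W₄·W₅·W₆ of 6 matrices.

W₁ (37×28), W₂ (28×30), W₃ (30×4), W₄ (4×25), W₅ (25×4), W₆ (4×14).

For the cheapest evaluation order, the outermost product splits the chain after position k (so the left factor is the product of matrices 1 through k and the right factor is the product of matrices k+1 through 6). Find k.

3

Adjacent pairs: W₁W₂ = 37·28·30 = 31080; W₂W₃ = 28·30·4 = 3360; W₃W₄ = 30·4·25 = 3000; W₄W₅ = 4·25·4 = 400; W₅W₆ = 25·4·14 = 1400.
Length 3: W₁..W₃: k=1: 0+3360+37·28·4=7504; k=2: 31080+0+37·30·4=35520 → min 7504 | W₂..W₄: k=2: 0+3000+28·30·25=24000; k=3: 3360+0+28·4·25=6160 → min 6160 | W₃..W₅: k=3: 0+400+30·4·4=880; k=4: 3000+0+30·25·4=6000 → min 880 | W₄..W₆: k=4: 0+1400+4·25·14=2800; k=5: 400+0+4·4·14=624 → min 624.
Length 4: W₁..W₄: k=1: 0+6160+37·28·25=32060; k=2: 31080+3000+37·30·25=61830; k=3: 7504+0+37·4·25=11204 → min 11204 | W₂..W₅: k=2: 0+880+28·30·4=4240; k=3: 3360+400+28·4·4=4208; k=4: 6160+0+28·25·4=8960 → min 4208 | W₃..W₆: k=3: 0+624+30·4·14=2304; k=4: 3000+1400+30·25·14=14900; k=5: 880+0+30·4·14=2560 → min 2304.
Length 5: W₁..W₅: k=1: 0+4208+37·28·4=8352; k=2: 31080+880+37·30·4=36400; k=3: 7504+400+37·4·4=8496; k=4: 11204+0+37·25·4=14904 → min 8352 | W₂..W₆: k=2: 0+2304+28·30·14=14064; k=3: 3360+624+28·4·14=5552; k=4: 6160+1400+28·25·14=17360; k=5: 4208+0+28·4·14=5776 → min 5552.
Top-level splits: k=1: (W₁..W₁)·(W₂..W₆) → 0+5552+37·28·14 = 20056; k=2: (W₁..W₂)·(W₃..W₆) → 31080+2304+37·30·14 = 48924; k=3: (W₁..W₃)·(W₄..W₆) → 7504+624+37·4·14 = 10200; k=4: (W₁..W₄)·(W₅..W₆) → 11204+1400+37·25·14 = 25554; k=5: (W₁..W₅)·(W₆..W₆) → 8352+0+37·4·14 = 10424.
Best split is after W₃, i.e. k = 3.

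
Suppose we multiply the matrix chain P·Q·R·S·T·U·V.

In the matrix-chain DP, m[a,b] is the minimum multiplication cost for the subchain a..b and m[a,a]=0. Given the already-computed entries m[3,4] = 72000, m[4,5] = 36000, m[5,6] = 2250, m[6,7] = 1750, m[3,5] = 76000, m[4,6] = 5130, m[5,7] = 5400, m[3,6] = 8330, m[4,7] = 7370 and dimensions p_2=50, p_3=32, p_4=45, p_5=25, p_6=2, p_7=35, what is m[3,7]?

m[3,7] = min over k∈[3,6] of m[3,k]+m[k+1,7]+p_{2}·p_k·p_{7}.
k=3: 0 + 7370 + 50·32·35 = 63370; k=4: 72000 + 5400 + 50·45·35 = 156150; k=5: 76000 + 1750 + 50·25·35 = 121500; k=6: 8330 + 0 + 50·2·35 = 11830.
Minimum: 11830 at k=6.

11830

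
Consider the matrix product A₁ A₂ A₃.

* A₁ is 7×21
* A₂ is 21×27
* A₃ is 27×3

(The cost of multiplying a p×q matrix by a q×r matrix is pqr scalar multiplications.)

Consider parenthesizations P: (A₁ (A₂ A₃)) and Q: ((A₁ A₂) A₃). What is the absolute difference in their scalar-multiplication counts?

2394

Order P = (A₁ (A₂ A₃)): (A₂ A₃): 21×27 by 27×3 → 21×3, cost 21·27·3 = 1701; (A₁ (A₂ A₃)): 7×21 by 21×3 → 7×3, cost 7·21·3 = 441; cumulative 2142. Total 2142.
Order Q = ((A₁ A₂) A₃): (A₁ A₂): 7×21 by 21×27 → 7×27, cost 7·21·27 = 3969; ((A₁ A₂) A₃): 7×27 by 27×3 → 7×3, cost 7·27·3 = 567; cumulative 4536. Total 4536.
Difference: |2142 − 4536| = 2394.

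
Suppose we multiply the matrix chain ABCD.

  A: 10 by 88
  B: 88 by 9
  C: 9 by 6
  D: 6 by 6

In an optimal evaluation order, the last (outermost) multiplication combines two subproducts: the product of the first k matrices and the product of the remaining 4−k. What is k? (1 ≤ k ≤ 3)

2

Adjacent pairs: AB = 10·88·9 = 7920; BC = 88·9·6 = 4752; CD = 9·6·6 = 324.
Length 3: A..C: k=1: 0+4752+10·88·6=10032; k=2: 7920+0+10·9·6=8460 → min 8460 | B..D: k=2: 0+324+88·9·6=5076; k=3: 4752+0+88·6·6=7920 → min 5076.
Top-level splits: k=1: (A..A)·(B..D) → 0+5076+10·88·6 = 10356; k=2: (A..B)·(C..D) → 7920+324+10·9·6 = 8784; k=3: (A..C)·(D..D) → 8460+0+10·6·6 = 8820.
Best split is after B, i.e. k = 2.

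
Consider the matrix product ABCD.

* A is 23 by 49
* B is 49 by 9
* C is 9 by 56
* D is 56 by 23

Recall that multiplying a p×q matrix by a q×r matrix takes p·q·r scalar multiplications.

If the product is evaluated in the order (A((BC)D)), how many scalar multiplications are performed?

(BC): 49×9 by 9×56 → 49×56, cost 49·9·56 = 24696
((BC)D): 49×56 by 56×23 → 49×23, cost 49·56·23 = 63112; cumulative 87808
(A((BC)D)): 23×49 by 49×23 → 23×23, cost 23·49·23 = 25921; cumulative 113729
Total: 113729 scalar multiplications.

113729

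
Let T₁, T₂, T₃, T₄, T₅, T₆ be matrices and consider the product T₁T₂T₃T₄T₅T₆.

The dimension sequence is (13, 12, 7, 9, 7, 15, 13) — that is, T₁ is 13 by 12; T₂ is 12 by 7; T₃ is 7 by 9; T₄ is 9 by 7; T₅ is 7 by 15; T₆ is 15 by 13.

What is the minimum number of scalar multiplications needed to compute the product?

4669

Adjacent pairs: T₁T₂ = 13·12·7 = 1092; T₂T₃ = 12·7·9 = 756; T₃T₄ = 7·9·7 = 441; T₄T₅ = 9·7·15 = 945; T₅T₆ = 7·15·13 = 1365.
Length 3: T₁..T₃: k=1: 0+756+13·12·9=2160; k=2: 1092+0+13·7·9=1911 → min 1911 | T₂..T₄: k=2: 0+441+12·7·7=1029; k=3: 756+0+12·9·7=1512 → min 1029 | T₃..T₅: k=3: 0+945+7·9·15=1890; k=4: 441+0+7·7·15=1176 → min 1176 | T₄..T₆: k=4: 0+1365+9·7·13=2184; k=5: 945+0+9·15·13=2700 → min 2184.
Length 4: T₁..T₄: k=1: 0+1029+13·12·7=2121; k=2: 1092+441+13·7·7=2170; k=3: 1911+0+13·9·7=2730 → min 2121 | T₂..T₅: k=2: 0+1176+12·7·15=2436; k=3: 756+945+12·9·15=3321; k=4: 1029+0+12·7·15=2289 → min 2289 | T₃..T₆: k=3: 0+2184+7·9·13=3003; k=4: 441+1365+7·7·13=2443; k=5: 1176+0+7·15·13=2541 → min 2443.
Length 5: T₁..T₅: k=1: 0+2289+13·12·15=4629; k=2: 1092+1176+13·7·15=3633; k=3: 1911+945+13·9·15=4611; k=4: 2121+0+13·7·15=3486 → min 3486 | T₂..T₆: k=2: 0+2443+12·7·13=3535; k=3: 756+2184+12·9·13=4344; k=4: 1029+1365+12·7·13=3486; k=5: 2289+0+12·15·13=4629 → min 3486.
Length 6: T₁..T₆: k=1: 0+3486+13·12·13=5514; k=2: 1092+2443+13·7·13=4718; k=3: 1911+2184+13·9·13=5616; k=4: 2121+1365+13·7·13=4669; k=5: 3486+0+13·15·13=6021 → min 4669.
Optimal order: ((T₁(T₂(T₃T₄)))(T₅T₆)) with cost 4669.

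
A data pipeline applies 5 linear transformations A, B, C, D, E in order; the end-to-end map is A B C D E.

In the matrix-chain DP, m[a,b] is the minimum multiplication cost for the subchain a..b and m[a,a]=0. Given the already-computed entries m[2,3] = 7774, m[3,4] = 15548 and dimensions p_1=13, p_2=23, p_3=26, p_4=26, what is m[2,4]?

16562

m[2,4] = min over k∈[2,3] of m[2,k]+m[k+1,4]+p_{1}·p_k·p_{4}.
k=2: 0 + 15548 + 13·23·26 = 23322; k=3: 7774 + 0 + 13·26·26 = 16562.
Minimum: 16562 at k=3.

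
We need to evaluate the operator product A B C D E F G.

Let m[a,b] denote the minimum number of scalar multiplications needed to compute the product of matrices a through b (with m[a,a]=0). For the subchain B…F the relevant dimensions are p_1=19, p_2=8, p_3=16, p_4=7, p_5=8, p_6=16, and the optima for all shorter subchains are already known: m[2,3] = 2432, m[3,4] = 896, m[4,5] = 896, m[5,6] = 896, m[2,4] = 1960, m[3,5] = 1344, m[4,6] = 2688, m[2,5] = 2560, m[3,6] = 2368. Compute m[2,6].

4800

m[2,6] = min over k∈[2,5] of m[2,k]+m[k+1,6]+p_{1}·p_k·p_{6}.
k=2: 0 + 2368 + 19·8·16 = 4800; k=3: 2432 + 2688 + 19·16·16 = 9984; k=4: 1960 + 896 + 19·7·16 = 4984; k=5: 2560 + 0 + 19·8·16 = 4992.
Minimum: 4800 at k=2.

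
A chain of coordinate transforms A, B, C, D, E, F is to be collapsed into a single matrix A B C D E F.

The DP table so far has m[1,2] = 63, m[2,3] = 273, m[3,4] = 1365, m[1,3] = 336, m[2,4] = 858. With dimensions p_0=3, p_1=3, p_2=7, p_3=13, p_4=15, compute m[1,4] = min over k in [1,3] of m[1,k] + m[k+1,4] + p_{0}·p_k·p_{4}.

m[1,4] = min over k∈[1,3] of m[1,k]+m[k+1,4]+p_{0}·p_k·p_{4}.
k=1: 0 + 858 + 3·3·15 = 993; k=2: 63 + 1365 + 3·7·15 = 1743; k=3: 336 + 0 + 3·13·15 = 921.
Minimum: 921 at k=3.

921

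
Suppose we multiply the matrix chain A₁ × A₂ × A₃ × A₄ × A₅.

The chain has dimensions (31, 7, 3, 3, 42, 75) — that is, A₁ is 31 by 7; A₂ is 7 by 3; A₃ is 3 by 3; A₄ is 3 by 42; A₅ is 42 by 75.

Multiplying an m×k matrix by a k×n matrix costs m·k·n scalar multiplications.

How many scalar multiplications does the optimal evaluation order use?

Adjacent pairs: A₁A₂ = 31·7·3 = 651; A₂A₃ = 7·3·3 = 63; A₃A₄ = 3·3·42 = 378; A₄A₅ = 3·42·75 = 9450.
Length 3: A₁..A₃: k=1: 0+63+31·7·3=714; k=2: 651+0+31·3·3=930 → min 714 | A₂..A₄: k=2: 0+378+7·3·42=1260; k=3: 63+0+7·3·42=945 → min 945 | A₃..A₅: k=3: 0+9450+3·3·75=10125; k=4: 378+0+3·42·75=9828 → min 9828.
Length 4: A₁..A₄: k=1: 0+945+31·7·42=10059; k=2: 651+378+31·3·42=4935; k=3: 714+0+31·3·42=4620 → min 4620 | A₂..A₅: k=2: 0+9828+7·3·75=11403; k=3: 63+9450+7·3·75=11088; k=4: 945+0+7·42·75=22995 → min 11088.
Length 5: A₁..A₅: k=1: 0+11088+31·7·75=27363; k=2: 651+9828+31·3·75=17454; k=3: 714+9450+31·3·75=17139; k=4: 4620+0+31·42·75=102270 → min 17139.
Optimal order: ((A₁ × (A₂ × A₃)) × (A₄ × A₅)) with cost 17139.

17139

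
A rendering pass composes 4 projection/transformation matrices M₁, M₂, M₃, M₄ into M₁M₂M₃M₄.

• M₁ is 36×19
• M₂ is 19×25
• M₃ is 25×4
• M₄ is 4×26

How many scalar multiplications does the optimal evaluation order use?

8380

Adjacent pairs: M₁M₂ = 36·19·25 = 17100; M₂M₃ = 19·25·4 = 1900; M₃M₄ = 25·4·26 = 2600.
Length 3: M₁..M₃: k=1: 0+1900+36·19·4=4636; k=2: 17100+0+36·25·4=20700 → min 4636 | M₂..M₄: k=2: 0+2600+19·25·26=14950; k=3: 1900+0+19·4·26=3876 → min 3876.
Length 4: M₁..M₄: k=1: 0+3876+36·19·26=21660; k=2: 17100+2600+36·25·26=43100; k=3: 4636+0+36·4·26=8380 → min 8380.
Optimal order: ((M₁(M₂M₃))M₄) with cost 8380.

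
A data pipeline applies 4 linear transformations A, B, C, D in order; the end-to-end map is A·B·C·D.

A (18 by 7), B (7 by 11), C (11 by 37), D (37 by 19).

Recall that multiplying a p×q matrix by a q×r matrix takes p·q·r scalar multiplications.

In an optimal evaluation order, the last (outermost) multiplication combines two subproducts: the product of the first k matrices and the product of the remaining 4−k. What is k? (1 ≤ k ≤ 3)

Adjacent pairs: AB = 18·7·11 = 1386; BC = 7·11·37 = 2849; CD = 11·37·19 = 7733.
Length 3: A..C: k=1: 0+2849+18·7·37=7511; k=2: 1386+0+18·11·37=8712 → min 7511 | B..D: k=2: 0+7733+7·11·19=9196; k=3: 2849+0+7·37·19=7770 → min 7770.
Top-level splits: k=1: (A..A)·(B..D) → 0+7770+18·7·19 = 10164; k=2: (A..B)·(C..D) → 1386+7733+18·11·19 = 12881; k=3: (A..C)·(D..D) → 7511+0+18·37·19 = 20165.
Best split is after A, i.e. k = 1.

1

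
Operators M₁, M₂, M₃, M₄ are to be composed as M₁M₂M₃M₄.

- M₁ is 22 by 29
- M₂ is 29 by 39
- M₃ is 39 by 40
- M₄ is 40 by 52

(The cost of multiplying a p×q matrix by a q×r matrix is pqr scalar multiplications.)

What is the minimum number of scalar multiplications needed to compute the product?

Adjacent pairs: M₁M₂ = 22·29·39 = 24882; M₂M₃ = 29·39·40 = 45240; M₃M₄ = 39·40·52 = 81120.
Length 3: M₁..M₃: k=1: 0+45240+22·29·40=70760; k=2: 24882+0+22·39·40=59202 → min 59202 | M₂..M₄: k=2: 0+81120+29·39·52=139932; k=3: 45240+0+29·40·52=105560 → min 105560.
Length 4: M₁..M₄: k=1: 0+105560+22·29·52=138736; k=2: 24882+81120+22·39·52=150618; k=3: 59202+0+22·40·52=104962 → min 104962.
Optimal order: (((M₁M₂)M₃)M₄) with cost 104962.

104962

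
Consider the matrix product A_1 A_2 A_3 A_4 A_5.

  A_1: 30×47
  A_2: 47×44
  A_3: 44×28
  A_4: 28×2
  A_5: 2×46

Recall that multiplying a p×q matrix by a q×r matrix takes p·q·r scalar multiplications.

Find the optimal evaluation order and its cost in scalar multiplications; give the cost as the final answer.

12180

Adjacent pairs: A_1A_2 = 30·47·44 = 62040; A_2A_3 = 47·44·28 = 57904; A_3A_4 = 44·28·2 = 2464; A_4A_5 = 28·2·46 = 2576.
Length 3: A_1..A_3: k=1: 0+57904+30·47·28=97384; k=2: 62040+0+30·44·28=99000 → min 97384 | A_2..A_4: k=2: 0+2464+47·44·2=6600; k=3: 57904+0+47·28·2=60536 → min 6600 | A_3..A_5: k=3: 0+2576+44·28·46=59248; k=4: 2464+0+44·2·46=6512 → min 6512.
Length 4: A_1..A_4: k=1: 0+6600+30·47·2=9420; k=2: 62040+2464+30·44·2=67144; k=3: 97384+0+30·28·2=99064 → min 9420 | A_2..A_5: k=2: 0+6512+47·44·46=101640; k=3: 57904+2576+47·28·46=121016; k=4: 6600+0+47·2·46=10924 → min 10924.
Length 5: A_1..A_5: k=1: 0+10924+30·47·46=75784; k=2: 62040+6512+30·44·46=129272; k=3: 97384+2576+30·28·46=138600; k=4: 9420+0+30·2·46=12180 → min 12180.
Optimal parenthesization: ((A_1 (A_2 (A_3 A_4))) A_5) with cost 12180.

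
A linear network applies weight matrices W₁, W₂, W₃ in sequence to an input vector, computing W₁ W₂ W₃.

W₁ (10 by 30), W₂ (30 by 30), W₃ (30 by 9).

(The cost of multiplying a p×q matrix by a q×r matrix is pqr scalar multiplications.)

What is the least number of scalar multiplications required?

Order (W₁ (W₂ W₃)): (W₂ W₃): 30×30 by 30×9 → 30×9, cost 30·30·9 = 8100; (W₁ (W₂ W₃)): 10×30 by 30×9 → 10×9, cost 10·30·9 = 2700; cumulative 10800. Total 10800.
Order ((W₁ W₂) W₃): (W₁ W₂): 10×30 by 30×30 → 10×30, cost 10·30·30 = 9000; ((W₁ W₂) W₃): 10×30 by 30×9 → 10×9, cost 10·30·9 = 2700; cumulative 11700. Total 11700.
Minimum: 10800.

10800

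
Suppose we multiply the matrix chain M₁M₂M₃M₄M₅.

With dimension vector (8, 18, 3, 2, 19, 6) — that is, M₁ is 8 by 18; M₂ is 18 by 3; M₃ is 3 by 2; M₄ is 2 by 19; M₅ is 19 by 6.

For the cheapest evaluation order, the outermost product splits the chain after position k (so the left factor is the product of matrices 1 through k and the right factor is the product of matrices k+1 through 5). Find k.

Adjacent pairs: M₁M₂ = 8·18·3 = 432; M₂M₃ = 18·3·2 = 108; M₃M₄ = 3·2·19 = 114; M₄M₅ = 2·19·6 = 228.
Length 3: M₁..M₃: k=1: 0+108+8·18·2=396; k=2: 432+0+8·3·2=480 → min 396 | M₂..M₄: k=2: 0+114+18·3·19=1140; k=3: 108+0+18·2·19=792 → min 792 | M₃..M₅: k=3: 0+228+3·2·6=264; k=4: 114+0+3·19·6=456 → min 264.
Length 4: M₁..M₄: k=1: 0+792+8·18·19=3528; k=2: 432+114+8·3·19=1002; k=3: 396+0+8·2·19=700 → min 700 | M₂..M₅: k=2: 0+264+18·3·6=588; k=3: 108+228+18·2·6=552; k=4: 792+0+18·19·6=2844 → min 552.
Top-level splits: k=1: (M₁..M₁)·(M₂..M₅) → 0+552+8·18·6 = 1416; k=2: (M₁..M₂)·(M₃..M₅) → 432+264+8·3·6 = 840; k=3: (M₁..M₃)·(M₄..M₅) → 396+228+8·2·6 = 720; k=4: (M₁..M₄)·(M₅..M₅) → 700+0+8·19·6 = 1612.
Best split is after M₃, i.e. k = 3.

3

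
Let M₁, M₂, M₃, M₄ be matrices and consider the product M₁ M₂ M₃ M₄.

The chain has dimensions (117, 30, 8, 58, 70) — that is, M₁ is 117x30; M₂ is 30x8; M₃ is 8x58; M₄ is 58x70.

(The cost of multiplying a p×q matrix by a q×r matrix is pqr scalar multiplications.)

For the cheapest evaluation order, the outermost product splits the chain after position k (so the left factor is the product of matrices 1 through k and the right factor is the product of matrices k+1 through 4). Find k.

Adjacent pairs: M₁M₂ = 117·30·8 = 28080; M₂M₃ = 30·8·58 = 13920; M₃M₄ = 8·58·70 = 32480.
Length 3: M₁..M₃: k=1: 0+13920+117·30·58=217500; k=2: 28080+0+117·8·58=82368 → min 82368 | M₂..M₄: k=2: 0+32480+30·8·70=49280; k=3: 13920+0+30·58·70=135720 → min 49280.
Top-level splits: k=1: (M₁..M₁)·(M₂..M₄) → 0+49280+117·30·70 = 294980; k=2: (M₁..M₂)·(M₃..M₄) → 28080+32480+117·8·70 = 126080; k=3: (M₁..M₃)·(M₄..M₄) → 82368+0+117·58·70 = 557388.
Best split is after M₂, i.e. k = 2.

2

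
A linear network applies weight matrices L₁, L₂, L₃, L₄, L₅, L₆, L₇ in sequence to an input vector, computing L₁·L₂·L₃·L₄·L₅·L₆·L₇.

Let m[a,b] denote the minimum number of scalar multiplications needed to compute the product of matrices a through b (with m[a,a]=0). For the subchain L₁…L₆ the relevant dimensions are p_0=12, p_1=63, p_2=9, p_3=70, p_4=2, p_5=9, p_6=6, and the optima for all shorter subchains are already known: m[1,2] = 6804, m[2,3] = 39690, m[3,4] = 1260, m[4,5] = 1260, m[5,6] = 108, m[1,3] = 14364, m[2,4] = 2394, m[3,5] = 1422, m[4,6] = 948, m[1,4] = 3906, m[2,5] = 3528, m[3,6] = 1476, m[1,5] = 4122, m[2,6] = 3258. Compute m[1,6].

m[1,6] = min over k∈[1,5] of m[1,k]+m[k+1,6]+p_{0}·p_k·p_{6}.
k=1: 0 + 3258 + 12·63·6 = 7794; k=2: 6804 + 1476 + 12·9·6 = 8928; k=3: 14364 + 948 + 12·70·6 = 20352; k=4: 3906 + 108 + 12·2·6 = 4158; k=5: 4122 + 0 + 12·9·6 = 4770.
Minimum: 4158 at k=4.

4158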